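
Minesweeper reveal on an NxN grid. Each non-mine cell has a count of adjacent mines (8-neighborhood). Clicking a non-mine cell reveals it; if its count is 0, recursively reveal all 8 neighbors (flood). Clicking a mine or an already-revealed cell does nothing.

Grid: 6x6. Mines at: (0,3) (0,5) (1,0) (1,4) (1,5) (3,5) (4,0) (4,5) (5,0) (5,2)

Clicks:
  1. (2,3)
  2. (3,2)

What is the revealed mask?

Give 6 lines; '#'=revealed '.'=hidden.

Click 1 (2,3) count=1: revealed 1 new [(2,3)] -> total=1
Click 2 (3,2) count=0: revealed 14 new [(1,1) (1,2) (1,3) (2,1) (2,2) (2,4) (3,1) (3,2) (3,3) (3,4) (4,1) (4,2) (4,3) (4,4)] -> total=15

Answer: ......
.###..
.####.
.####.
.####.
......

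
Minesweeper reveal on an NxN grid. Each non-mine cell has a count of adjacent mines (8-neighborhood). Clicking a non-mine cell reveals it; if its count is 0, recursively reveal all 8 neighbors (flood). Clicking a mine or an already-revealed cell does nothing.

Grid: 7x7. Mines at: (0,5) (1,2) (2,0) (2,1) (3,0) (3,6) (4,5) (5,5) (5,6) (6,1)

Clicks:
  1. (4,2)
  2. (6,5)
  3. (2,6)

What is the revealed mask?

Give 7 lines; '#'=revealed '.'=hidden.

Click 1 (4,2) count=0: revealed 23 new [(1,3) (1,4) (1,5) (2,2) (2,3) (2,4) (2,5) (3,1) (3,2) (3,3) (3,4) (3,5) (4,1) (4,2) (4,3) (4,4) (5,1) (5,2) (5,3) (5,4) (6,2) (6,3) (6,4)] -> total=23
Click 2 (6,5) count=2: revealed 1 new [(6,5)] -> total=24
Click 3 (2,6) count=1: revealed 1 new [(2,6)] -> total=25

Answer: .......
...###.
..#####
.#####.
.####..
.####..
..####.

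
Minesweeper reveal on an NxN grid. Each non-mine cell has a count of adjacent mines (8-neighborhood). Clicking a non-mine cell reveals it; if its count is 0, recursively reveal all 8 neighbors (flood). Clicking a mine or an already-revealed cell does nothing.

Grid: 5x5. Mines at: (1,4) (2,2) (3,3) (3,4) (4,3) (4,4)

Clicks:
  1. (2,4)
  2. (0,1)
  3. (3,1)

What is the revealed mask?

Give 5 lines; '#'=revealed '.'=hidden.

Answer: ####.
####.
##..#
###..
###..

Derivation:
Click 1 (2,4) count=3: revealed 1 new [(2,4)] -> total=1
Click 2 (0,1) count=0: revealed 16 new [(0,0) (0,1) (0,2) (0,3) (1,0) (1,1) (1,2) (1,3) (2,0) (2,1) (3,0) (3,1) (3,2) (4,0) (4,1) (4,2)] -> total=17
Click 3 (3,1) count=1: revealed 0 new [(none)] -> total=17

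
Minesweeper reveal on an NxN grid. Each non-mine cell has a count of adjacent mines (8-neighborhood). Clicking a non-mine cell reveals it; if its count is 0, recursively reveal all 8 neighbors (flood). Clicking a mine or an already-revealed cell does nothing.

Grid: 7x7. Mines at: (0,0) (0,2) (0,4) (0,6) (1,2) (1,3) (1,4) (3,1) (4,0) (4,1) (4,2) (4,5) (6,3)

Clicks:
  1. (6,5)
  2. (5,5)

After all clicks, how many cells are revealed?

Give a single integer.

Click 1 (6,5) count=0: revealed 6 new [(5,4) (5,5) (5,6) (6,4) (6,5) (6,6)] -> total=6
Click 2 (5,5) count=1: revealed 0 new [(none)] -> total=6

Answer: 6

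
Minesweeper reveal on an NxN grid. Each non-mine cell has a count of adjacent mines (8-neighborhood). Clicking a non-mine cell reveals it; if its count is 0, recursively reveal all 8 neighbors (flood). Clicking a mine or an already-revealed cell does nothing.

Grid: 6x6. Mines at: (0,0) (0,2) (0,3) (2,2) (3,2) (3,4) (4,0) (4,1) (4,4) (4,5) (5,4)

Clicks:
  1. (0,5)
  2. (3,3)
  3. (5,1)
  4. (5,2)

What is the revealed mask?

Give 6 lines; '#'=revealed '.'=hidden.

Click 1 (0,5) count=0: revealed 6 new [(0,4) (0,5) (1,4) (1,5) (2,4) (2,5)] -> total=6
Click 2 (3,3) count=4: revealed 1 new [(3,3)] -> total=7
Click 3 (5,1) count=2: revealed 1 new [(5,1)] -> total=8
Click 4 (5,2) count=1: revealed 1 new [(5,2)] -> total=9

Answer: ....##
....##
....##
...#..
......
.##...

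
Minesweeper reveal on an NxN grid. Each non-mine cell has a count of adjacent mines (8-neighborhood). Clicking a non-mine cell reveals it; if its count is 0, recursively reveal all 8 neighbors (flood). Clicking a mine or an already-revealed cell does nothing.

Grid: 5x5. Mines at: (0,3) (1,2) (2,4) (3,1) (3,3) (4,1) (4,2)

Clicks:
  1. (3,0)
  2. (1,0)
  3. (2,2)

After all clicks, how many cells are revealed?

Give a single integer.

Click 1 (3,0) count=2: revealed 1 new [(3,0)] -> total=1
Click 2 (1,0) count=0: revealed 6 new [(0,0) (0,1) (1,0) (1,1) (2,0) (2,1)] -> total=7
Click 3 (2,2) count=3: revealed 1 new [(2,2)] -> total=8

Answer: 8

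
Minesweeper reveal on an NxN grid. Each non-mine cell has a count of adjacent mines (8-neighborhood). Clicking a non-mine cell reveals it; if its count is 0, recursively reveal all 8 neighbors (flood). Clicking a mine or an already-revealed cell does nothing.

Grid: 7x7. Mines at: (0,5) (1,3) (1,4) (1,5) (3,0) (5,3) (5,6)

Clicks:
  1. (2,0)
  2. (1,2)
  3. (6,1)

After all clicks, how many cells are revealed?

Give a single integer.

Answer: 11

Derivation:
Click 1 (2,0) count=1: revealed 1 new [(2,0)] -> total=1
Click 2 (1,2) count=1: revealed 1 new [(1,2)] -> total=2
Click 3 (6,1) count=0: revealed 9 new [(4,0) (4,1) (4,2) (5,0) (5,1) (5,2) (6,0) (6,1) (6,2)] -> total=11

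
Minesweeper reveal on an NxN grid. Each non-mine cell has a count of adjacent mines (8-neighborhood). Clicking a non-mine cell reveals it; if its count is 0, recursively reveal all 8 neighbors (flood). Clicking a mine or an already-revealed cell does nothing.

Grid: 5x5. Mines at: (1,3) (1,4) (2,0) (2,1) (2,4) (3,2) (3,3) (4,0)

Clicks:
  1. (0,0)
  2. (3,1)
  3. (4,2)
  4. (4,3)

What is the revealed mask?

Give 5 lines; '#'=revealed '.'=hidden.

Answer: ###..
###..
.....
.#...
..##.

Derivation:
Click 1 (0,0) count=0: revealed 6 new [(0,0) (0,1) (0,2) (1,0) (1,1) (1,2)] -> total=6
Click 2 (3,1) count=4: revealed 1 new [(3,1)] -> total=7
Click 3 (4,2) count=2: revealed 1 new [(4,2)] -> total=8
Click 4 (4,3) count=2: revealed 1 new [(4,3)] -> total=9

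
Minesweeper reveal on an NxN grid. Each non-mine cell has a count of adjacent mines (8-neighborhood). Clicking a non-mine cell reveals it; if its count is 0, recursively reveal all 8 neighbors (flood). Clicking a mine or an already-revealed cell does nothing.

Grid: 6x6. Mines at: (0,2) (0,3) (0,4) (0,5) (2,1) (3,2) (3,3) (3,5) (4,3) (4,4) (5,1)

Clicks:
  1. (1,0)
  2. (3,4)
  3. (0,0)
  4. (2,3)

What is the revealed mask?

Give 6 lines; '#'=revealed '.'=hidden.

Click 1 (1,0) count=1: revealed 1 new [(1,0)] -> total=1
Click 2 (3,4) count=4: revealed 1 new [(3,4)] -> total=2
Click 3 (0,0) count=0: revealed 3 new [(0,0) (0,1) (1,1)] -> total=5
Click 4 (2,3) count=2: revealed 1 new [(2,3)] -> total=6

Answer: ##....
##....
...#..
....#.
......
......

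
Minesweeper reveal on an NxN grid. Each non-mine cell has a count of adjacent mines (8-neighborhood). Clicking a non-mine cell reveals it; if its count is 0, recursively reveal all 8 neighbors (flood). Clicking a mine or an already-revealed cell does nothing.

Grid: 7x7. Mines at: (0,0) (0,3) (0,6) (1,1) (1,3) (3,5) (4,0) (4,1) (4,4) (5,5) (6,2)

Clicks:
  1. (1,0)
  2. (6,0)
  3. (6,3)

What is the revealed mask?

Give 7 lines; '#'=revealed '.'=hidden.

Click 1 (1,0) count=2: revealed 1 new [(1,0)] -> total=1
Click 2 (6,0) count=0: revealed 4 new [(5,0) (5,1) (6,0) (6,1)] -> total=5
Click 3 (6,3) count=1: revealed 1 new [(6,3)] -> total=6

Answer: .......
#......
.......
.......
.......
##.....
##.#...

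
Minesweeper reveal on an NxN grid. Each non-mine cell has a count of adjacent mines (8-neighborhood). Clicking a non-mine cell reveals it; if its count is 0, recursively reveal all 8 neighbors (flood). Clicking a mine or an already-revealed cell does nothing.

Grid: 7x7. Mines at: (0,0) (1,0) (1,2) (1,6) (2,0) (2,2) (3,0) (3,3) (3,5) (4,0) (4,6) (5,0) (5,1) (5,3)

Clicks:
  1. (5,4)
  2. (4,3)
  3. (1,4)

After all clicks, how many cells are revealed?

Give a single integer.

Click 1 (5,4) count=1: revealed 1 new [(5,4)] -> total=1
Click 2 (4,3) count=2: revealed 1 new [(4,3)] -> total=2
Click 3 (1,4) count=0: revealed 9 new [(0,3) (0,4) (0,5) (1,3) (1,4) (1,5) (2,3) (2,4) (2,5)] -> total=11

Answer: 11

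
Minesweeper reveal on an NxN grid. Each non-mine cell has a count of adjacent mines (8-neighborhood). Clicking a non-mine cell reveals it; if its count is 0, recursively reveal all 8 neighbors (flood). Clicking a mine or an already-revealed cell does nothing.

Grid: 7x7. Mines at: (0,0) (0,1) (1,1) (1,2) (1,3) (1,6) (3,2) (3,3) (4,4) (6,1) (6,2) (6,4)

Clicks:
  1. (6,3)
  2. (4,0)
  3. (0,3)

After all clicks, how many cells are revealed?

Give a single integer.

Answer: 10

Derivation:
Click 1 (6,3) count=2: revealed 1 new [(6,3)] -> total=1
Click 2 (4,0) count=0: revealed 8 new [(2,0) (2,1) (3,0) (3,1) (4,0) (4,1) (5,0) (5,1)] -> total=9
Click 3 (0,3) count=2: revealed 1 new [(0,3)] -> total=10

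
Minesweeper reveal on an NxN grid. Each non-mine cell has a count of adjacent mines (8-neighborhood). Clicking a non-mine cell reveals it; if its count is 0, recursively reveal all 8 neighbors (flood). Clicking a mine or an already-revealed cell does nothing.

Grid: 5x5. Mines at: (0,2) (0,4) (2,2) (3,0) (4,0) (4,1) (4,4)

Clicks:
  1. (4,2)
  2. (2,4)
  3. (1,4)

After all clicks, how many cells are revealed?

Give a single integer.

Answer: 7

Derivation:
Click 1 (4,2) count=1: revealed 1 new [(4,2)] -> total=1
Click 2 (2,4) count=0: revealed 6 new [(1,3) (1,4) (2,3) (2,4) (3,3) (3,4)] -> total=7
Click 3 (1,4) count=1: revealed 0 new [(none)] -> total=7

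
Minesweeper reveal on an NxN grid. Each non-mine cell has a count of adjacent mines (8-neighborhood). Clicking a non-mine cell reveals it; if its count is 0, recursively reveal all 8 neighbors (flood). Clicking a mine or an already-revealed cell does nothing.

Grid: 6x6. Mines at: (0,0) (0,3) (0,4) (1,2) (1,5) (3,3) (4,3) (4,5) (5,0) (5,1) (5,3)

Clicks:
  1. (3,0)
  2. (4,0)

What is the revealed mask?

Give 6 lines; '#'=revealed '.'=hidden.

Answer: ......
##....
###...
###...
###...
......

Derivation:
Click 1 (3,0) count=0: revealed 11 new [(1,0) (1,1) (2,0) (2,1) (2,2) (3,0) (3,1) (3,2) (4,0) (4,1) (4,2)] -> total=11
Click 2 (4,0) count=2: revealed 0 new [(none)] -> total=11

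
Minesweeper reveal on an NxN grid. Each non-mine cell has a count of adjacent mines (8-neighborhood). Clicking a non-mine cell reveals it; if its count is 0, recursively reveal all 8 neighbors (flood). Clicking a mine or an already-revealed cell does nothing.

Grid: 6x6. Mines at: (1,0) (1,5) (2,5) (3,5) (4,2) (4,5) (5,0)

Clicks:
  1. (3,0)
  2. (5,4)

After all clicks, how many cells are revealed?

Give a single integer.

Click 1 (3,0) count=0: revealed 6 new [(2,0) (2,1) (3,0) (3,1) (4,0) (4,1)] -> total=6
Click 2 (5,4) count=1: revealed 1 new [(5,4)] -> total=7

Answer: 7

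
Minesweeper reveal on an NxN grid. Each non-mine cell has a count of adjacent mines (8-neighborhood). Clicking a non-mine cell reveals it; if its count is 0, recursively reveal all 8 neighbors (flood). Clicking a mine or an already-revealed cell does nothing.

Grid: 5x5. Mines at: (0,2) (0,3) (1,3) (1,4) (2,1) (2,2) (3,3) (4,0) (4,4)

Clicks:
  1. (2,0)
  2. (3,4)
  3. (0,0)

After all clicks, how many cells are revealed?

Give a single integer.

Answer: 6

Derivation:
Click 1 (2,0) count=1: revealed 1 new [(2,0)] -> total=1
Click 2 (3,4) count=2: revealed 1 new [(3,4)] -> total=2
Click 3 (0,0) count=0: revealed 4 new [(0,0) (0,1) (1,0) (1,1)] -> total=6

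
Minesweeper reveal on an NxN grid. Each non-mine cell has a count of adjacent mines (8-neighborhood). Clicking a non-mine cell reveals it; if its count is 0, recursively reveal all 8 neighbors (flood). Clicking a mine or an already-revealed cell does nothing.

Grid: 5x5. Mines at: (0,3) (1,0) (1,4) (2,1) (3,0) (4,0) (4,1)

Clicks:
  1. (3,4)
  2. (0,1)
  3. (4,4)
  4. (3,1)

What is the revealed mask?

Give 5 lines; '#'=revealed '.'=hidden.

Answer: .#...
.....
..###
.####
..###

Derivation:
Click 1 (3,4) count=0: revealed 9 new [(2,2) (2,3) (2,4) (3,2) (3,3) (3,4) (4,2) (4,3) (4,4)] -> total=9
Click 2 (0,1) count=1: revealed 1 new [(0,1)] -> total=10
Click 3 (4,4) count=0: revealed 0 new [(none)] -> total=10
Click 4 (3,1) count=4: revealed 1 new [(3,1)] -> total=11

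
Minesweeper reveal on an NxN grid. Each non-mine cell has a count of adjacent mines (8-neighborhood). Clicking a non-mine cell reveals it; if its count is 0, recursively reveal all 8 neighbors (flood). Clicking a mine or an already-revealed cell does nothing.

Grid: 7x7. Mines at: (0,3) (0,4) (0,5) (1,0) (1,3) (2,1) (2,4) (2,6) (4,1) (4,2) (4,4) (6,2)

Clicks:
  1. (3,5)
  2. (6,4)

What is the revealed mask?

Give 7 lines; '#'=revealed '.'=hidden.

Answer: .......
.......
.......
.....##
.....##
...####
...####

Derivation:
Click 1 (3,5) count=3: revealed 1 new [(3,5)] -> total=1
Click 2 (6,4) count=0: revealed 11 new [(3,6) (4,5) (4,6) (5,3) (5,4) (5,5) (5,6) (6,3) (6,4) (6,5) (6,6)] -> total=12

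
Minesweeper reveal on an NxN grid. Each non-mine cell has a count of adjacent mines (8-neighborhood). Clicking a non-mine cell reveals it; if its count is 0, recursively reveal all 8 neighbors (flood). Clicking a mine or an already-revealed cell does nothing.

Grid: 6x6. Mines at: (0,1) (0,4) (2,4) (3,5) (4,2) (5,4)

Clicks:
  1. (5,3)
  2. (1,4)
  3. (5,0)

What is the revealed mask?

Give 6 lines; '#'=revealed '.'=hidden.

Answer: ......
#####.
####..
####..
##....
##.#..

Derivation:
Click 1 (5,3) count=2: revealed 1 new [(5,3)] -> total=1
Click 2 (1,4) count=2: revealed 1 new [(1,4)] -> total=2
Click 3 (5,0) count=0: revealed 16 new [(1,0) (1,1) (1,2) (1,3) (2,0) (2,1) (2,2) (2,3) (3,0) (3,1) (3,2) (3,3) (4,0) (4,1) (5,0) (5,1)] -> total=18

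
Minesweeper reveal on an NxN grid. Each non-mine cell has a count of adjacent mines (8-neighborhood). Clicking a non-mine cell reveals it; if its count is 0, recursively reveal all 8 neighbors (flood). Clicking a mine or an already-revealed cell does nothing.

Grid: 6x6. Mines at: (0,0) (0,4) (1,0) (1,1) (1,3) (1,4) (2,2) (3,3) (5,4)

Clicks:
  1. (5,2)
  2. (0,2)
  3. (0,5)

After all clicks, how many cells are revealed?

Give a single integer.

Answer: 15

Derivation:
Click 1 (5,2) count=0: revealed 13 new [(2,0) (2,1) (3,0) (3,1) (3,2) (4,0) (4,1) (4,2) (4,3) (5,0) (5,1) (5,2) (5,3)] -> total=13
Click 2 (0,2) count=2: revealed 1 new [(0,2)] -> total=14
Click 3 (0,5) count=2: revealed 1 new [(0,5)] -> total=15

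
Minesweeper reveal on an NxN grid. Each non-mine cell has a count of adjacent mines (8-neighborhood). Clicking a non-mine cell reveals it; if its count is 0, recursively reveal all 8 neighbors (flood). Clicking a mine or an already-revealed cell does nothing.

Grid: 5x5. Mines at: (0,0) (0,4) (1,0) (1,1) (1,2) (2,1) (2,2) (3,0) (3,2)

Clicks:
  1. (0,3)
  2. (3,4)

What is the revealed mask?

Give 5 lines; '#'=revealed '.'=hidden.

Answer: ...#.
...##
...##
...##
...##

Derivation:
Click 1 (0,3) count=2: revealed 1 new [(0,3)] -> total=1
Click 2 (3,4) count=0: revealed 8 new [(1,3) (1,4) (2,3) (2,4) (3,3) (3,4) (4,3) (4,4)] -> total=9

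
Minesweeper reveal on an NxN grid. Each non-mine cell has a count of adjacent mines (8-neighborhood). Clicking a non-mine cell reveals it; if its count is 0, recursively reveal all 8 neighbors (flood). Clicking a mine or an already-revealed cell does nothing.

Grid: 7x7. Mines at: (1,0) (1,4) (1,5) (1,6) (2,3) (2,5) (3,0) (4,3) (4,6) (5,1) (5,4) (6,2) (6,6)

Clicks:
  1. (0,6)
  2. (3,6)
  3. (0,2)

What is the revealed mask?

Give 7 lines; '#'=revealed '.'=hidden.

Answer: .###..#
.###...
.......
......#
.......
.......
.......

Derivation:
Click 1 (0,6) count=2: revealed 1 new [(0,6)] -> total=1
Click 2 (3,6) count=2: revealed 1 new [(3,6)] -> total=2
Click 3 (0,2) count=0: revealed 6 new [(0,1) (0,2) (0,3) (1,1) (1,2) (1,3)] -> total=8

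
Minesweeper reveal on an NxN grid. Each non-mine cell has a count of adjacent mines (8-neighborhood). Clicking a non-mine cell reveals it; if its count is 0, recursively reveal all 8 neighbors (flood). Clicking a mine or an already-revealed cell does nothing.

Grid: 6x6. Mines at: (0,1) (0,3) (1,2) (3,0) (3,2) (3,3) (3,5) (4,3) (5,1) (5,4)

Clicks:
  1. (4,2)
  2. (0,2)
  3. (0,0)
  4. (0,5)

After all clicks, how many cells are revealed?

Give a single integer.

Click 1 (4,2) count=4: revealed 1 new [(4,2)] -> total=1
Click 2 (0,2) count=3: revealed 1 new [(0,2)] -> total=2
Click 3 (0,0) count=1: revealed 1 new [(0,0)] -> total=3
Click 4 (0,5) count=0: revealed 6 new [(0,4) (0,5) (1,4) (1,5) (2,4) (2,5)] -> total=9

Answer: 9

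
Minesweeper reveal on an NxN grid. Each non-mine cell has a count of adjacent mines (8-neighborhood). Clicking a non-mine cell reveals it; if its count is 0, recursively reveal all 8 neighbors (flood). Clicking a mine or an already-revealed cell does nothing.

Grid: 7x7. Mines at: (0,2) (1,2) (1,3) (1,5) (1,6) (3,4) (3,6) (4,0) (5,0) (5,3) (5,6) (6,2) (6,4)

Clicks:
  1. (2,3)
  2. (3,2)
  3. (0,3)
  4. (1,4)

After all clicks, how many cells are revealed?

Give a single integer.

Answer: 11

Derivation:
Click 1 (2,3) count=3: revealed 1 new [(2,3)] -> total=1
Click 2 (3,2) count=0: revealed 8 new [(2,1) (2,2) (3,1) (3,2) (3,3) (4,1) (4,2) (4,3)] -> total=9
Click 3 (0,3) count=3: revealed 1 new [(0,3)] -> total=10
Click 4 (1,4) count=2: revealed 1 new [(1,4)] -> total=11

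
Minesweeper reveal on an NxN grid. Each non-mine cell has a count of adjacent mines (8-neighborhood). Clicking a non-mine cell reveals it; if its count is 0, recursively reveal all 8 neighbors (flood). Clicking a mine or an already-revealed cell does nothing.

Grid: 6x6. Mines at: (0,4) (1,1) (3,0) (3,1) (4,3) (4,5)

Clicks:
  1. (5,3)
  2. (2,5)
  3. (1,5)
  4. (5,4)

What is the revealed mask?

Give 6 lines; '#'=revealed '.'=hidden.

Answer: ......
..####
..####
..####
......
...##.

Derivation:
Click 1 (5,3) count=1: revealed 1 new [(5,3)] -> total=1
Click 2 (2,5) count=0: revealed 12 new [(1,2) (1,3) (1,4) (1,5) (2,2) (2,3) (2,4) (2,5) (3,2) (3,3) (3,4) (3,5)] -> total=13
Click 3 (1,5) count=1: revealed 0 new [(none)] -> total=13
Click 4 (5,4) count=2: revealed 1 new [(5,4)] -> total=14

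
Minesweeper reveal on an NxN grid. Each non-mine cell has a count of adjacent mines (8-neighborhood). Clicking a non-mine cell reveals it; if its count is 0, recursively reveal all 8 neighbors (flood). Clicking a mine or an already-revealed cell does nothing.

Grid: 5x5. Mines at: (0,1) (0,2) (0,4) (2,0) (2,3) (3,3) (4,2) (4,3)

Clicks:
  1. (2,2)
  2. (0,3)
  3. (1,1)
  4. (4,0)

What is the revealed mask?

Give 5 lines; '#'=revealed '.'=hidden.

Answer: ...#.
.#...
..#..
##...
##...

Derivation:
Click 1 (2,2) count=2: revealed 1 new [(2,2)] -> total=1
Click 2 (0,3) count=2: revealed 1 new [(0,3)] -> total=2
Click 3 (1,1) count=3: revealed 1 new [(1,1)] -> total=3
Click 4 (4,0) count=0: revealed 4 new [(3,0) (3,1) (4,0) (4,1)] -> total=7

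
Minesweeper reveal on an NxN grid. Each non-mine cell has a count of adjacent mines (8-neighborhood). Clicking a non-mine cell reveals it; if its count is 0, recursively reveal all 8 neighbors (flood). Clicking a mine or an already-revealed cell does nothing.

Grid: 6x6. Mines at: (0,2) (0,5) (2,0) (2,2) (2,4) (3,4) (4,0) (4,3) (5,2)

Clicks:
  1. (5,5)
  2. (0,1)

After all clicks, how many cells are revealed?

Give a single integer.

Answer: 5

Derivation:
Click 1 (5,5) count=0: revealed 4 new [(4,4) (4,5) (5,4) (5,5)] -> total=4
Click 2 (0,1) count=1: revealed 1 new [(0,1)] -> total=5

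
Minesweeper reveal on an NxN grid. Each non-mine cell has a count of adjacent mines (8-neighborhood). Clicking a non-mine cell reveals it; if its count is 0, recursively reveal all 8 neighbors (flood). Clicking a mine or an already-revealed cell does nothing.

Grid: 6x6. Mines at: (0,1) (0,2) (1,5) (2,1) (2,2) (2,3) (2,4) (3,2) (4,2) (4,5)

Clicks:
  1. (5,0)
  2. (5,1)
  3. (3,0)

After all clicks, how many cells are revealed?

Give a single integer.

Answer: 6

Derivation:
Click 1 (5,0) count=0: revealed 6 new [(3,0) (3,1) (4,0) (4,1) (5,0) (5,1)] -> total=6
Click 2 (5,1) count=1: revealed 0 new [(none)] -> total=6
Click 3 (3,0) count=1: revealed 0 new [(none)] -> total=6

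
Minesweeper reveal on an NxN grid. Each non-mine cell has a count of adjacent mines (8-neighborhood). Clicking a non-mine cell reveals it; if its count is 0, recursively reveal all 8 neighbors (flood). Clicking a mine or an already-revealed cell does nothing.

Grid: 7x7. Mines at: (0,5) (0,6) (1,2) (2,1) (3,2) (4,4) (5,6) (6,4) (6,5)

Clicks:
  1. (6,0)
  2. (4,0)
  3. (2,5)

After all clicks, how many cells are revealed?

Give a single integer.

Click 1 (6,0) count=0: revealed 14 new [(3,0) (3,1) (4,0) (4,1) (4,2) (4,3) (5,0) (5,1) (5,2) (5,3) (6,0) (6,1) (6,2) (6,3)] -> total=14
Click 2 (4,0) count=0: revealed 0 new [(none)] -> total=14
Click 3 (2,5) count=0: revealed 14 new [(1,3) (1,4) (1,5) (1,6) (2,3) (2,4) (2,5) (2,6) (3,3) (3,4) (3,5) (3,6) (4,5) (4,6)] -> total=28

Answer: 28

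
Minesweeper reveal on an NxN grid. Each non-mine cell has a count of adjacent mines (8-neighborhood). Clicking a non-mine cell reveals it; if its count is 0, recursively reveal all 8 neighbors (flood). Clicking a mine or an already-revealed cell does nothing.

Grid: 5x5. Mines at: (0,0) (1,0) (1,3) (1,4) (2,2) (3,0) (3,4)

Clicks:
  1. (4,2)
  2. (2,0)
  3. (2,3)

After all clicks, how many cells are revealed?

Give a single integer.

Answer: 8

Derivation:
Click 1 (4,2) count=0: revealed 6 new [(3,1) (3,2) (3,3) (4,1) (4,2) (4,3)] -> total=6
Click 2 (2,0) count=2: revealed 1 new [(2,0)] -> total=7
Click 3 (2,3) count=4: revealed 1 new [(2,3)] -> total=8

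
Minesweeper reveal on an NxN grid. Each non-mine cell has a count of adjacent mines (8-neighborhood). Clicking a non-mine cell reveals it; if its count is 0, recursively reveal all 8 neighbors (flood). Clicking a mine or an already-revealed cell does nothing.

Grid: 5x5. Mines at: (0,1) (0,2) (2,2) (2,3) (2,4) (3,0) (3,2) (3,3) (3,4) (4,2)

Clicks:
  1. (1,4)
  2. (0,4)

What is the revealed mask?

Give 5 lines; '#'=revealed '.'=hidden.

Click 1 (1,4) count=2: revealed 1 new [(1,4)] -> total=1
Click 2 (0,4) count=0: revealed 3 new [(0,3) (0,4) (1,3)] -> total=4

Answer: ...##
...##
.....
.....
.....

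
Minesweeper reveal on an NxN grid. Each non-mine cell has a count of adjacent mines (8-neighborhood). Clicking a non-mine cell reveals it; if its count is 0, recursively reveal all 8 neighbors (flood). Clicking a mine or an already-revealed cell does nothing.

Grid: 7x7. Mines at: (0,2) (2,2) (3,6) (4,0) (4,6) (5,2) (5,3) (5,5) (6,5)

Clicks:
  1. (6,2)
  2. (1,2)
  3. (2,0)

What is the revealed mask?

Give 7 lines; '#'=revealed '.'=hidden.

Answer: ##.....
###....
##.....
##.....
.......
.......
..#....

Derivation:
Click 1 (6,2) count=2: revealed 1 new [(6,2)] -> total=1
Click 2 (1,2) count=2: revealed 1 new [(1,2)] -> total=2
Click 3 (2,0) count=0: revealed 8 new [(0,0) (0,1) (1,0) (1,1) (2,0) (2,1) (3,0) (3,1)] -> total=10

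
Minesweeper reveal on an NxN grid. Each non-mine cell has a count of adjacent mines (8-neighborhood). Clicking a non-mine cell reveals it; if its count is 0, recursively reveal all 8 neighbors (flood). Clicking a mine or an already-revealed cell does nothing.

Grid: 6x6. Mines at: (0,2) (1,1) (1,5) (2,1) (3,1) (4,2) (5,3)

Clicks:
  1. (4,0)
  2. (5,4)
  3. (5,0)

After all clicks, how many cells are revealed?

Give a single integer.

Click 1 (4,0) count=1: revealed 1 new [(4,0)] -> total=1
Click 2 (5,4) count=1: revealed 1 new [(5,4)] -> total=2
Click 3 (5,0) count=0: revealed 3 new [(4,1) (5,0) (5,1)] -> total=5

Answer: 5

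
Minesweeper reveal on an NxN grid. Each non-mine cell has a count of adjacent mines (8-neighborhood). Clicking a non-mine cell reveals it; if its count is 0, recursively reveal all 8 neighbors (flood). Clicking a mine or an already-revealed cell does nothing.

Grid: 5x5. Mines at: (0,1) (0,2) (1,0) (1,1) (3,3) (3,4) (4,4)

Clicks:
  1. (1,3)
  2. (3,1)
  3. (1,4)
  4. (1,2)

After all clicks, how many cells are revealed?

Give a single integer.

Click 1 (1,3) count=1: revealed 1 new [(1,3)] -> total=1
Click 2 (3,1) count=0: revealed 9 new [(2,0) (2,1) (2,2) (3,0) (3,1) (3,2) (4,0) (4,1) (4,2)] -> total=10
Click 3 (1,4) count=0: revealed 5 new [(0,3) (0,4) (1,4) (2,3) (2,4)] -> total=15
Click 4 (1,2) count=3: revealed 1 new [(1,2)] -> total=16

Answer: 16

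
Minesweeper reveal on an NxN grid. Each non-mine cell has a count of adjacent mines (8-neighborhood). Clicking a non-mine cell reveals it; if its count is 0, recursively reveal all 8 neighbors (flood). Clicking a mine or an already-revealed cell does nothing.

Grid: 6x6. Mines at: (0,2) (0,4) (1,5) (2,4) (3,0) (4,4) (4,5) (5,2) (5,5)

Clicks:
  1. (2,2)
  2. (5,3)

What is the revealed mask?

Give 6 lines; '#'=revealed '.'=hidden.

Click 1 (2,2) count=0: revealed 12 new [(1,1) (1,2) (1,3) (2,1) (2,2) (2,3) (3,1) (3,2) (3,3) (4,1) (4,2) (4,3)] -> total=12
Click 2 (5,3) count=2: revealed 1 new [(5,3)] -> total=13

Answer: ......
.###..
.###..
.###..
.###..
...#..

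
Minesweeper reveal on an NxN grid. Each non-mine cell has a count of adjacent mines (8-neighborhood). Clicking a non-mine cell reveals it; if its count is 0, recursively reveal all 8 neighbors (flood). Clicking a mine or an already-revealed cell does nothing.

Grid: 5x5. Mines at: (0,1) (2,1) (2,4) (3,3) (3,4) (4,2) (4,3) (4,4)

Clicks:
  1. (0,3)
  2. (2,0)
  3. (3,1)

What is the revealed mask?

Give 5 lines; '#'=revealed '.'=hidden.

Answer: ..###
..###
#....
.#...
.....

Derivation:
Click 1 (0,3) count=0: revealed 6 new [(0,2) (0,3) (0,4) (1,2) (1,3) (1,4)] -> total=6
Click 2 (2,0) count=1: revealed 1 new [(2,0)] -> total=7
Click 3 (3,1) count=2: revealed 1 new [(3,1)] -> total=8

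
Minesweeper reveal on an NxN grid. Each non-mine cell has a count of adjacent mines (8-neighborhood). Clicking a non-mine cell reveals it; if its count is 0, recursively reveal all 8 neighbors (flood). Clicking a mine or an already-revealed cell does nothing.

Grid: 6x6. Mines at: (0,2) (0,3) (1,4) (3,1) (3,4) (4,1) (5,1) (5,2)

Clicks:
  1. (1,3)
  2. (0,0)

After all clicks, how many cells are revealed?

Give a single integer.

Click 1 (1,3) count=3: revealed 1 new [(1,3)] -> total=1
Click 2 (0,0) count=0: revealed 6 new [(0,0) (0,1) (1,0) (1,1) (2,0) (2,1)] -> total=7

Answer: 7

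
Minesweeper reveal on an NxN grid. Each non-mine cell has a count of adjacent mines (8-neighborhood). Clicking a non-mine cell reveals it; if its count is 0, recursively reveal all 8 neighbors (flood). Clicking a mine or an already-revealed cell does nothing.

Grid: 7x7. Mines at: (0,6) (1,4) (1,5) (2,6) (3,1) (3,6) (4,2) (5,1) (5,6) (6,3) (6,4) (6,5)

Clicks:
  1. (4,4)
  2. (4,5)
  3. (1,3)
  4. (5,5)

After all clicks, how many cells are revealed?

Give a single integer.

Click 1 (4,4) count=0: revealed 12 new [(2,3) (2,4) (2,5) (3,3) (3,4) (3,5) (4,3) (4,4) (4,5) (5,3) (5,4) (5,5)] -> total=12
Click 2 (4,5) count=2: revealed 0 new [(none)] -> total=12
Click 3 (1,3) count=1: revealed 1 new [(1,3)] -> total=13
Click 4 (5,5) count=3: revealed 0 new [(none)] -> total=13

Answer: 13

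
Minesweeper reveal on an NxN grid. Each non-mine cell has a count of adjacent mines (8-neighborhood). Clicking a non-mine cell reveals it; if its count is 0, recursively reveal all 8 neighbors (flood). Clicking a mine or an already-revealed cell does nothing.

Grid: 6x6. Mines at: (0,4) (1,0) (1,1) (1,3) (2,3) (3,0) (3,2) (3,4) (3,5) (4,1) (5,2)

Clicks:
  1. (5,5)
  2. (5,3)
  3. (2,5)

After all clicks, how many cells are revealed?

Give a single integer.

Click 1 (5,5) count=0: revealed 6 new [(4,3) (4,4) (4,5) (5,3) (5,4) (5,5)] -> total=6
Click 2 (5,3) count=1: revealed 0 new [(none)] -> total=6
Click 3 (2,5) count=2: revealed 1 new [(2,5)] -> total=7

Answer: 7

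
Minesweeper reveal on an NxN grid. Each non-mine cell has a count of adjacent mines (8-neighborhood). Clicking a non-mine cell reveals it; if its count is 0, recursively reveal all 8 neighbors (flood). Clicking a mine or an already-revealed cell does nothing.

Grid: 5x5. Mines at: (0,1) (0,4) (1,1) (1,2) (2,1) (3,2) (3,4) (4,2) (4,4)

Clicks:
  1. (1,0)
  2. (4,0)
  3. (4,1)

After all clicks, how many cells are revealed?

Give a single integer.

Click 1 (1,0) count=3: revealed 1 new [(1,0)] -> total=1
Click 2 (4,0) count=0: revealed 4 new [(3,0) (3,1) (4,0) (4,1)] -> total=5
Click 3 (4,1) count=2: revealed 0 new [(none)] -> total=5

Answer: 5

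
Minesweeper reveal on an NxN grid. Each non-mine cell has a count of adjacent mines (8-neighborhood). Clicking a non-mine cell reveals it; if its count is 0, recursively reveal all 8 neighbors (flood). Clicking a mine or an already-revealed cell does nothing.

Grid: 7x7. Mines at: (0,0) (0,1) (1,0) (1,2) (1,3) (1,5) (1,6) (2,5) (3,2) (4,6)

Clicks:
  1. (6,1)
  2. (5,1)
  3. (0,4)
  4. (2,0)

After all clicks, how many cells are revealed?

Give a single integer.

Click 1 (6,1) count=0: revealed 27 new [(2,0) (2,1) (3,0) (3,1) (3,3) (3,4) (3,5) (4,0) (4,1) (4,2) (4,3) (4,4) (4,5) (5,0) (5,1) (5,2) (5,3) (5,4) (5,5) (5,6) (6,0) (6,1) (6,2) (6,3) (6,4) (6,5) (6,6)] -> total=27
Click 2 (5,1) count=0: revealed 0 new [(none)] -> total=27
Click 3 (0,4) count=2: revealed 1 new [(0,4)] -> total=28
Click 4 (2,0) count=1: revealed 0 new [(none)] -> total=28

Answer: 28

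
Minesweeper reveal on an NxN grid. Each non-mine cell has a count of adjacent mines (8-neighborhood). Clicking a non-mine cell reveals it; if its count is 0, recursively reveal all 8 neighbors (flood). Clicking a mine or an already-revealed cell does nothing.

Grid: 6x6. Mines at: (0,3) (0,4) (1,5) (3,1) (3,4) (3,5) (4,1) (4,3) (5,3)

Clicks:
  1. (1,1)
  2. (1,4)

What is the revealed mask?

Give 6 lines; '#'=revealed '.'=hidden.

Click 1 (1,1) count=0: revealed 9 new [(0,0) (0,1) (0,2) (1,0) (1,1) (1,2) (2,0) (2,1) (2,2)] -> total=9
Click 2 (1,4) count=3: revealed 1 new [(1,4)] -> total=10

Answer: ###...
###.#.
###...
......
......
......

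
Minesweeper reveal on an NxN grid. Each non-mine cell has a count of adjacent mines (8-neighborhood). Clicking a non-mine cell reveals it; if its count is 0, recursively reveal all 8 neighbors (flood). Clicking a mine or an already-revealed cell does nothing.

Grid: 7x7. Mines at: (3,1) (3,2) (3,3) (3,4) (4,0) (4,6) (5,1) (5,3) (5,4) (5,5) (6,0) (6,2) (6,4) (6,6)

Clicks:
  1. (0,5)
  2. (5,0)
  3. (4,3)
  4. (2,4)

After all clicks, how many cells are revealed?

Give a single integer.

Answer: 25

Derivation:
Click 1 (0,5) count=0: revealed 23 new [(0,0) (0,1) (0,2) (0,3) (0,4) (0,5) (0,6) (1,0) (1,1) (1,2) (1,3) (1,4) (1,5) (1,6) (2,0) (2,1) (2,2) (2,3) (2,4) (2,5) (2,6) (3,5) (3,6)] -> total=23
Click 2 (5,0) count=3: revealed 1 new [(5,0)] -> total=24
Click 3 (4,3) count=5: revealed 1 new [(4,3)] -> total=25
Click 4 (2,4) count=2: revealed 0 new [(none)] -> total=25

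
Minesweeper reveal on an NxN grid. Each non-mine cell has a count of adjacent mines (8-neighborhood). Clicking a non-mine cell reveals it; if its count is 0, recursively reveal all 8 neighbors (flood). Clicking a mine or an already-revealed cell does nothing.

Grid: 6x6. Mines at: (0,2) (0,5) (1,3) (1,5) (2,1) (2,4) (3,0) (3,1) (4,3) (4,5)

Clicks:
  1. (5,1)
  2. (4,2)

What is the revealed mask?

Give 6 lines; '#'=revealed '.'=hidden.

Click 1 (5,1) count=0: revealed 6 new [(4,0) (4,1) (4,2) (5,0) (5,1) (5,2)] -> total=6
Click 2 (4,2) count=2: revealed 0 new [(none)] -> total=6

Answer: ......
......
......
......
###...
###...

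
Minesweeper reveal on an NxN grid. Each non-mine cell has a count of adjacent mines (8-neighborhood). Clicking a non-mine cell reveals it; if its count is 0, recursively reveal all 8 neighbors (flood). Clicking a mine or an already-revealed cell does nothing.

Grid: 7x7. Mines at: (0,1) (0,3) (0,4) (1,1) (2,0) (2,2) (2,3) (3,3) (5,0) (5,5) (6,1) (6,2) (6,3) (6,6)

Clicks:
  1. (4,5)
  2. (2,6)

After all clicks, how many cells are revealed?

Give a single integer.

Answer: 14

Derivation:
Click 1 (4,5) count=1: revealed 1 new [(4,5)] -> total=1
Click 2 (2,6) count=0: revealed 13 new [(0,5) (0,6) (1,4) (1,5) (1,6) (2,4) (2,5) (2,6) (3,4) (3,5) (3,6) (4,4) (4,6)] -> total=14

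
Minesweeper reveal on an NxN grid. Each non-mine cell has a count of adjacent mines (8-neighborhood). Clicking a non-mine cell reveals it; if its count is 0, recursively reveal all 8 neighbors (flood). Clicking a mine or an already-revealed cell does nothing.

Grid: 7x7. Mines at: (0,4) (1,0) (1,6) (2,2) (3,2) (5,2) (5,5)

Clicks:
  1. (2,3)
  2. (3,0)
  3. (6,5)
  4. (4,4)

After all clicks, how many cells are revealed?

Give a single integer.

Answer: 13

Derivation:
Click 1 (2,3) count=2: revealed 1 new [(2,3)] -> total=1
Click 2 (3,0) count=0: revealed 10 new [(2,0) (2,1) (3,0) (3,1) (4,0) (4,1) (5,0) (5,1) (6,0) (6,1)] -> total=11
Click 3 (6,5) count=1: revealed 1 new [(6,5)] -> total=12
Click 4 (4,4) count=1: revealed 1 new [(4,4)] -> total=13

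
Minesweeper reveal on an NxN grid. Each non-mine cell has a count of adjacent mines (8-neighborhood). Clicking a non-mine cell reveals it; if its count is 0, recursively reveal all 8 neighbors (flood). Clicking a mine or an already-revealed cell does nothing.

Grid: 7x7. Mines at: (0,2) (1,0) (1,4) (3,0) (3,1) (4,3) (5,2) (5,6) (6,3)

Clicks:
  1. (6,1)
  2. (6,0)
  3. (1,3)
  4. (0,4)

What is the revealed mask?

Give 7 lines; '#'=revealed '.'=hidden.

Click 1 (6,1) count=1: revealed 1 new [(6,1)] -> total=1
Click 2 (6,0) count=0: revealed 5 new [(4,0) (4,1) (5,0) (5,1) (6,0)] -> total=6
Click 3 (1,3) count=2: revealed 1 new [(1,3)] -> total=7
Click 4 (0,4) count=1: revealed 1 new [(0,4)] -> total=8

Answer: ....#..
...#...
.......
.......
##.....
##.....
##.....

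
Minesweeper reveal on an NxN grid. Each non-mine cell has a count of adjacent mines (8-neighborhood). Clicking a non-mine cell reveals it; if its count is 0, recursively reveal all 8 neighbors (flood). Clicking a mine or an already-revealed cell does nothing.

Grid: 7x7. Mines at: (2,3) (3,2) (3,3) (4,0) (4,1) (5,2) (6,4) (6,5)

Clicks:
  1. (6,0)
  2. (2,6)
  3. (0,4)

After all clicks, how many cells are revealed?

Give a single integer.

Click 1 (6,0) count=0: revealed 4 new [(5,0) (5,1) (6,0) (6,1)] -> total=4
Click 2 (2,6) count=0: revealed 31 new [(0,0) (0,1) (0,2) (0,3) (0,4) (0,5) (0,6) (1,0) (1,1) (1,2) (1,3) (1,4) (1,5) (1,6) (2,0) (2,1) (2,2) (2,4) (2,5) (2,6) (3,0) (3,1) (3,4) (3,5) (3,6) (4,4) (4,5) (4,6) (5,4) (5,5) (5,6)] -> total=35
Click 3 (0,4) count=0: revealed 0 new [(none)] -> total=35

Answer: 35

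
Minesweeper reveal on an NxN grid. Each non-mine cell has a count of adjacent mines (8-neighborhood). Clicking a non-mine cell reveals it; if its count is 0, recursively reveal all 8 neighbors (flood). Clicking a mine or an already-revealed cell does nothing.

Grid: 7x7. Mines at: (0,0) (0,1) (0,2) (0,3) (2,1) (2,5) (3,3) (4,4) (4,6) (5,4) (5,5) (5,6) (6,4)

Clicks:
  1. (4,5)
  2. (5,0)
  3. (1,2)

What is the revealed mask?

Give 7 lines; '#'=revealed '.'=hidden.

Click 1 (4,5) count=5: revealed 1 new [(4,5)] -> total=1
Click 2 (5,0) count=0: revealed 15 new [(3,0) (3,1) (3,2) (4,0) (4,1) (4,2) (4,3) (5,0) (5,1) (5,2) (5,3) (6,0) (6,1) (6,2) (6,3)] -> total=16
Click 3 (1,2) count=4: revealed 1 new [(1,2)] -> total=17

Answer: .......
..#....
.......
###....
####.#.
####...
####...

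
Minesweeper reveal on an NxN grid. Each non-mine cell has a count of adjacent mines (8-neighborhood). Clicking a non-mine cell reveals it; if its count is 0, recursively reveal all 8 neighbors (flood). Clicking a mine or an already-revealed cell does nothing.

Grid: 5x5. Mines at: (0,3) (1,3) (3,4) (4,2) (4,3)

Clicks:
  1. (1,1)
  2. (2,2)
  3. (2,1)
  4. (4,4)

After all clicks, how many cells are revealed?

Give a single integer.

Answer: 15

Derivation:
Click 1 (1,1) count=0: revealed 14 new [(0,0) (0,1) (0,2) (1,0) (1,1) (1,2) (2,0) (2,1) (2,2) (3,0) (3,1) (3,2) (4,0) (4,1)] -> total=14
Click 2 (2,2) count=1: revealed 0 new [(none)] -> total=14
Click 3 (2,1) count=0: revealed 0 new [(none)] -> total=14
Click 4 (4,4) count=2: revealed 1 new [(4,4)] -> total=15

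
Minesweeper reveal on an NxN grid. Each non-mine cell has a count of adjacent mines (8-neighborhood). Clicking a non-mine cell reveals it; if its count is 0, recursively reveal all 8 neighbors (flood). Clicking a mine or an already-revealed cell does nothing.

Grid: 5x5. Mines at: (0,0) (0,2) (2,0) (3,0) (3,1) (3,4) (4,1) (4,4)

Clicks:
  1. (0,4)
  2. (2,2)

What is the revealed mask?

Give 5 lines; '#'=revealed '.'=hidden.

Click 1 (0,4) count=0: revealed 6 new [(0,3) (0,4) (1,3) (1,4) (2,3) (2,4)] -> total=6
Click 2 (2,2) count=1: revealed 1 new [(2,2)] -> total=7

Answer: ...##
...##
..###
.....
.....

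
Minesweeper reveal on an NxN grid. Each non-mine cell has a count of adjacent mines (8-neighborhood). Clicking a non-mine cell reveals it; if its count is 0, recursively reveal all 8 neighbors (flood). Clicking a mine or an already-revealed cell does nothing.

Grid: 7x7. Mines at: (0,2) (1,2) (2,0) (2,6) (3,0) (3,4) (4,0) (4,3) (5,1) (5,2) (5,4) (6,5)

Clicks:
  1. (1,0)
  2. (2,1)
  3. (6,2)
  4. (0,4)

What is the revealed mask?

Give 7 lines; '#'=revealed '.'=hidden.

Answer: ...####
#..####
.#.###.
.......
.......
.......
..#....

Derivation:
Click 1 (1,0) count=1: revealed 1 new [(1,0)] -> total=1
Click 2 (2,1) count=3: revealed 1 new [(2,1)] -> total=2
Click 3 (6,2) count=2: revealed 1 new [(6,2)] -> total=3
Click 4 (0,4) count=0: revealed 11 new [(0,3) (0,4) (0,5) (0,6) (1,3) (1,4) (1,5) (1,6) (2,3) (2,4) (2,5)] -> total=14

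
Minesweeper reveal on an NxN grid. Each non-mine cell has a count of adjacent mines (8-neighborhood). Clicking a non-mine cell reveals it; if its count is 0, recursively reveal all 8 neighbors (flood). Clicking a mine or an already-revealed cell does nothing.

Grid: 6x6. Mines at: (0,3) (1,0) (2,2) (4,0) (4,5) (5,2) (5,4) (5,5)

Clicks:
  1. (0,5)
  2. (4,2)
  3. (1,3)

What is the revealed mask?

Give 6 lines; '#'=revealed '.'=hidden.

Answer: ....##
...###
...###
...###
..#...
......

Derivation:
Click 1 (0,5) count=0: revealed 11 new [(0,4) (0,5) (1,3) (1,4) (1,5) (2,3) (2,4) (2,5) (3,3) (3,4) (3,5)] -> total=11
Click 2 (4,2) count=1: revealed 1 new [(4,2)] -> total=12
Click 3 (1,3) count=2: revealed 0 new [(none)] -> total=12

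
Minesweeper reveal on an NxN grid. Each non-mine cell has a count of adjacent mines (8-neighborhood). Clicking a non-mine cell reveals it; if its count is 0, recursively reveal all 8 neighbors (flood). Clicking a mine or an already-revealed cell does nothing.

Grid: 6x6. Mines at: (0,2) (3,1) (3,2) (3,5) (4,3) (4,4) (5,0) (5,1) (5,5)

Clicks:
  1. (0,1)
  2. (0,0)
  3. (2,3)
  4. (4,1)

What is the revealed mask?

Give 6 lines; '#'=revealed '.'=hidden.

Click 1 (0,1) count=1: revealed 1 new [(0,1)] -> total=1
Click 2 (0,0) count=0: revealed 5 new [(0,0) (1,0) (1,1) (2,0) (2,1)] -> total=6
Click 3 (2,3) count=1: revealed 1 new [(2,3)] -> total=7
Click 4 (4,1) count=4: revealed 1 new [(4,1)] -> total=8

Answer: ##....
##....
##.#..
......
.#....
......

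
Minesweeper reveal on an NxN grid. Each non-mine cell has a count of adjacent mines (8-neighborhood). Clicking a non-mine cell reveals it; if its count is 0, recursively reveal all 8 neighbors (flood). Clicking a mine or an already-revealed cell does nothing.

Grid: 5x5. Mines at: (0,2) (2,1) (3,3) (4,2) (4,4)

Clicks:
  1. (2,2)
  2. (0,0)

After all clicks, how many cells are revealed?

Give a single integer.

Click 1 (2,2) count=2: revealed 1 new [(2,2)] -> total=1
Click 2 (0,0) count=0: revealed 4 new [(0,0) (0,1) (1,0) (1,1)] -> total=5

Answer: 5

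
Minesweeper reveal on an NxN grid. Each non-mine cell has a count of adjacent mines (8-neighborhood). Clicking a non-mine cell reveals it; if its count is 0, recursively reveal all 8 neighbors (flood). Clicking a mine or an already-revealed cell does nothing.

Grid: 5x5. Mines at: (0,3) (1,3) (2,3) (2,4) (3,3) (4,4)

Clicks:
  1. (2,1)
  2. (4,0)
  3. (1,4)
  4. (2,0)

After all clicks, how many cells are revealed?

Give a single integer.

Click 1 (2,1) count=0: revealed 15 new [(0,0) (0,1) (0,2) (1,0) (1,1) (1,2) (2,0) (2,1) (2,2) (3,0) (3,1) (3,2) (4,0) (4,1) (4,2)] -> total=15
Click 2 (4,0) count=0: revealed 0 new [(none)] -> total=15
Click 3 (1,4) count=4: revealed 1 new [(1,4)] -> total=16
Click 4 (2,0) count=0: revealed 0 new [(none)] -> total=16

Answer: 16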